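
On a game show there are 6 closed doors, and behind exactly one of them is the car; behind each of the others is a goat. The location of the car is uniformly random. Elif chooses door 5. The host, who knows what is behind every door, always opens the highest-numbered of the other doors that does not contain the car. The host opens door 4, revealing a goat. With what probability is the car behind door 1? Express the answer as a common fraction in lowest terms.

0

Apply Bayes' rule, conditioning on where the car actually is.
If it is behind any of doors 1, 2, 3, and 5 (prior 1/6 each): the host would have opened door 6 instead, probability 0; weight (1/6)·0 = 0 each.
If it is behind door 4 (prior 1/6): the host opened door 4, so this case is ruled out; weight (1/6)·0 = 0.
If it is behind door 6 (prior 1/6): door 4 is the highest-numbered option available, probability 1; weight (1/6)·1 = 1/6.
The weights sum to 1/6.
So P(the car behind door 1 | the host opened door 4) = 0 / (1/6) = 0.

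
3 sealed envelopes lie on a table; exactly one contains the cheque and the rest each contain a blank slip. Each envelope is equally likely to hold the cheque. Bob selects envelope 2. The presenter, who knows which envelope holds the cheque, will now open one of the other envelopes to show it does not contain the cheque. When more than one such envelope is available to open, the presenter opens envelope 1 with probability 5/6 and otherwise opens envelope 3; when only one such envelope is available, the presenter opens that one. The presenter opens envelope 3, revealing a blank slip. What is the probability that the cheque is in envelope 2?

Consider each possible location of the cheque in turn.
If it is in envelope 1 (prior 1/3): only envelope 3 is available, probability 1; weight (1/3)·1 = 1/3.
If it is in envelope 2 (prior 1/3): envelope 1 is available but not opened, probability 1/6; weight (1/3)·(1/6) = 1/18.
If it is in envelope 3 (prior 1/3): the presenter opened envelope 3, so this case is ruled out; weight (1/3)·0 = 0.
The weights sum to 7/18.
So P(the cheque in envelope 2 | the presenter opened envelope 3) = (1/18) / (7/18) = 1/7.

1/7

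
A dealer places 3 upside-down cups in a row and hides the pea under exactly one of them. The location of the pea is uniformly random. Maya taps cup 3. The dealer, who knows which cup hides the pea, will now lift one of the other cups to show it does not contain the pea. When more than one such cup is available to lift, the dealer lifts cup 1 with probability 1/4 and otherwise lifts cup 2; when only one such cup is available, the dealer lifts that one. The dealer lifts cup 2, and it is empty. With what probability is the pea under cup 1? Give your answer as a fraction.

Condition on the true location of the pea.
If it is under cup 1 (prior 1/3): only cup 2 is available, probability 1; weight (1/3)·1 = 1/3.
If it is under cup 2 (prior 1/3): the dealer opened cup 2, so this case is ruled out; weight (1/3)·0 = 0.
If it is under cup 3 (prior 1/3): cup 1 is available but not opened, probability 3/4; weight (1/3)·(3/4) = 1/4.
The weights sum to 7/12.
So P(the pea under cup 1 | the dealer opened cup 2) = (1/3) / (7/12) = 4/7.

4/7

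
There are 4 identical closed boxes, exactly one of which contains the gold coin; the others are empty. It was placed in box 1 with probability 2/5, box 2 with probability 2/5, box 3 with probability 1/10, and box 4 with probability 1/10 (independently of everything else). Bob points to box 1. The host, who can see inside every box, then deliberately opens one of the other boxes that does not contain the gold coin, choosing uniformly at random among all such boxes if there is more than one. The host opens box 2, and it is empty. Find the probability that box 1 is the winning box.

4/7

Consider each possible location of the gold coin in turn.
If it is in box 1 (prior 2/5): the host has 3 equally likely choices, so probability 1/3; weight (2/5)·(1/3) = 2/15.
If it is in box 2 (prior 2/5): the host opened box 2, so this case is ruled out; weight (2/5)·0 = 0.
If it is in either of boxes 3 and 4 (prior 1/10 each): the host has 2 equally likely choices, so probability 1/2; weight (1/10)·(1/2) = 1/20 each.
The weights sum to 7/30.
So P(the gold coin in box 1 | the host opened box 2) = (2/15) / (7/30) = 4/7.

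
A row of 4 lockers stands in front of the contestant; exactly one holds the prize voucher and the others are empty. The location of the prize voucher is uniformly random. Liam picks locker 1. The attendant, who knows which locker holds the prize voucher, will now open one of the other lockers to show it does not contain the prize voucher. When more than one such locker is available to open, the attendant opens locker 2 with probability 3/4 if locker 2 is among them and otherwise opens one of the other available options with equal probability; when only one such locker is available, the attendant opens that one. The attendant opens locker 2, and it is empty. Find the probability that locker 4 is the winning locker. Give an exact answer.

Consider each possible location of the prize voucher in turn.
If it is in any of lockers 1, 3, and 4 (prior 1/4 each): locker 2 is available, opened with probability 3/4; weight (1/4)·(3/4) = 3/16 each.
If it is in locker 2 (prior 1/4): the attendant opened locker 2, so this case is ruled out; weight (1/4)·0 = 0.
The weights sum to 9/16.
So P(the prize voucher in locker 4 | the attendant opened locker 2) = (3/16) / (9/16) = 1/3.

1/3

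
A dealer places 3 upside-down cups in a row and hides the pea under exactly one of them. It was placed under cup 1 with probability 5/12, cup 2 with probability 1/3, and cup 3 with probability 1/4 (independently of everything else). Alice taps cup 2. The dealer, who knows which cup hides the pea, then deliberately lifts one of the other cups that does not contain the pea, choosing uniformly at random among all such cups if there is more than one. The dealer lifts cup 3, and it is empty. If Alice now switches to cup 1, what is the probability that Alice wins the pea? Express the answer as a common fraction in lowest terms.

5/7

Consider each possible location of the pea in turn.
If it is under cup 1 (prior 5/12): the dealer has no choice, probability 1; weight (5/12)·1 = 5/12.
If it is under cup 2 (prior 1/3): the dealer has 2 equally likely choices, so probability 1/2; weight (1/3)·(1/2) = 1/6.
If it is under cup 3 (prior 1/4): the dealer opened cup 3, so this case is ruled out; weight (1/4)·0 = 0.
The weights sum to 7/12.
So P(the pea under cup 1 | the dealer opened cup 3) = (5/12) / (7/12) = 5/7.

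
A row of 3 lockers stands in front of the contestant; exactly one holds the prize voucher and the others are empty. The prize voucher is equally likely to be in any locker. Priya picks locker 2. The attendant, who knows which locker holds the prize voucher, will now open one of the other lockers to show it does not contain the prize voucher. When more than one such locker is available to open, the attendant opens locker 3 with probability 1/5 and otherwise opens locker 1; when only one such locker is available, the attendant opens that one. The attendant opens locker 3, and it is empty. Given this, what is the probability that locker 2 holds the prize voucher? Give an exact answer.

1/6

Consider each possible location of the prize voucher in turn.
If it is in locker 1 (prior 1/3): only locker 3 is available, probability 1; weight (1/3)·1 = 1/3.
If it is in locker 2 (prior 1/3): locker 3 is available, opened with probability 1/5; weight (1/3)·(1/5) = 1/15.
If it is in locker 3 (prior 1/3): the attendant opened locker 3, so this case is ruled out; weight (1/3)·0 = 0.
The weights sum to 2/5.
So P(the prize voucher in locker 2 | the attendant opened locker 3) = (1/15) / (2/5) = 1/6.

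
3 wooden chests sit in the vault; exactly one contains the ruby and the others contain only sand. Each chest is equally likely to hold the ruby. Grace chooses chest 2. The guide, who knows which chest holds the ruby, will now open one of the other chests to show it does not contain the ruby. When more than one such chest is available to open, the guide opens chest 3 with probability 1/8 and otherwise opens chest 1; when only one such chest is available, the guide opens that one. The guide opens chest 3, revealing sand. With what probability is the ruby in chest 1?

Condition on the true location of the ruby.
If it is in chest 1 (prior 1/3): only chest 3 is available, probability 1; weight (1/3)·1 = 1/3.
If it is in chest 2 (prior 1/3): chest 3 is available, opened with probability 1/8; weight (1/3)·(1/8) = 1/24.
If it is in chest 3 (prior 1/3): the guide opened chest 3, so this case is ruled out; weight (1/3)·0 = 0.
The weights sum to 3/8.
So P(the ruby in chest 1 | the guide opened chest 3) = (1/3) / (3/8) = 8/9.

8/9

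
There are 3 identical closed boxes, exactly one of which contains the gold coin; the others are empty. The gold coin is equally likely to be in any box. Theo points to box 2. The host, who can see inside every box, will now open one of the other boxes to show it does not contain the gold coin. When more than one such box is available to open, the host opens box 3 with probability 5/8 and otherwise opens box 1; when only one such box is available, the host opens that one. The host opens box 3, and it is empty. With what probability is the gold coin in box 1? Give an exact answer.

8/13

Condition on the true location of the gold coin.
If it is in box 1 (prior 1/3): only box 3 is available, probability 1; weight (1/3)·1 = 1/3.
If it is in box 2 (prior 1/3): box 3 is available, opened with probability 5/8; weight (1/3)·(5/8) = 5/24.
If it is in box 3 (prior 1/3): the host opened box 3, so this case is ruled out; weight (1/3)·0 = 0.
The weights sum to 13/24.
So P(the gold coin in box 1 | the host opened box 3) = (1/3) / (13/24) = 8/13.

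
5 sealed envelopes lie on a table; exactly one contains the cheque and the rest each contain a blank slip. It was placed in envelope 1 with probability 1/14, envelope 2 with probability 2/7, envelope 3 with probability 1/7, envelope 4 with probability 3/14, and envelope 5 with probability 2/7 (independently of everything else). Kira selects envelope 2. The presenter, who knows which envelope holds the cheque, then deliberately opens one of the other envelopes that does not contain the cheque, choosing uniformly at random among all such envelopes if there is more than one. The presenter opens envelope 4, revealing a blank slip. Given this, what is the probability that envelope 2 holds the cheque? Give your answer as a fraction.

3/10

Apply Bayes' rule, conditioning on where the cheque actually is.
If it is in envelope 1 (prior 1/14): the presenter has 3 equally likely choices, so probability 1/3; weight (1/14)·(1/3) = 1/42.
If it is in envelope 2 (prior 2/7): the presenter has 4 equally likely choices, so probability 1/4; weight (2/7)·(1/4) = 1/14.
If it is in envelope 3 (prior 1/7): the presenter has 3 equally likely choices, so probability 1/3; weight (1/7)·(1/3) = 1/21.
If it is in envelope 4 (prior 3/14): the presenter opened envelope 4, so this case is ruled out; weight (3/14)·0 = 0.
If it is in envelope 5 (prior 2/7): the presenter has 3 equally likely choices, so probability 1/3; weight (2/7)·(1/3) = 2/21.
The weights sum to 5/21.
So P(the cheque in envelope 2 | the presenter opened envelope 4) = (1/14) / (5/21) = 3/10.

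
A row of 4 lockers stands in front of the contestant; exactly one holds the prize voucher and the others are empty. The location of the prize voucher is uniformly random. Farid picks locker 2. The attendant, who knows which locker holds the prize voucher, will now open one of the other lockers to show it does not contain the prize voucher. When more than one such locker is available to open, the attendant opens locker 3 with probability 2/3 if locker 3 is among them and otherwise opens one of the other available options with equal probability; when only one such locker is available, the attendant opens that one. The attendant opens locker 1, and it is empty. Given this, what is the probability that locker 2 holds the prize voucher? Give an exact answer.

Consider each possible location of the prize voucher in turn.
If it is in locker 1 (prior 1/4): the attendant opened locker 1, so this case is ruled out; weight (1/4)·0 = 0.
If it is in locker 2 (prior 1/4): locker 3 is available but not opened; locker 1 gets probability (1 − 2/3)/2 = 1/6; weight (1/4)·(1/6) = 1/24.
If it is in locker 3 (prior 1/4): locker 3 holds the prize so is unavailable; the attendant chooses uniformly among the 2 others, probability 1/2; weight (1/4)·(1/2) = 1/8.
If it is in locker 4 (prior 1/4): locker 3 is available but not opened, probability 1/3; weight (1/4)·(1/3) = 1/12.
The weights sum to 1/4.
So P(the prize voucher in locker 2 | the attendant opened locker 1) = (1/24) / (1/4) = 1/6.

1/6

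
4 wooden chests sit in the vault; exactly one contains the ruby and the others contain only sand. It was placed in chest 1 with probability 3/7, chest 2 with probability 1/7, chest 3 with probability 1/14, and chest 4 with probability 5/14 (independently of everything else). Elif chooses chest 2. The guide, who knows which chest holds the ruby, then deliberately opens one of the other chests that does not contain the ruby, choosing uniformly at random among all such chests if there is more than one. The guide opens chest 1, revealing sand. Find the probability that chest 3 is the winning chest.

Consider each possible location of the ruby in turn.
If it is in chest 1 (prior 3/7): the guide opened chest 1, so this case is ruled out; weight (3/7)·0 = 0.
If it is in chest 2 (prior 1/7): the guide has 3 equally likely choices, so probability 1/3; weight (1/7)·(1/3) = 1/21.
If it is in chest 3 (prior 1/14): the guide has 2 equally likely choices, so probability 1/2; weight (1/14)·(1/2) = 1/28.
If it is in chest 4 (prior 5/14): the guide has 2 equally likely choices, so probability 1/2; weight (5/14)·(1/2) = 5/28.
The weights sum to 11/42.
So P(the ruby in chest 3 | the guide opened chest 1) = (1/28) / (11/42) = 3/22.

3/22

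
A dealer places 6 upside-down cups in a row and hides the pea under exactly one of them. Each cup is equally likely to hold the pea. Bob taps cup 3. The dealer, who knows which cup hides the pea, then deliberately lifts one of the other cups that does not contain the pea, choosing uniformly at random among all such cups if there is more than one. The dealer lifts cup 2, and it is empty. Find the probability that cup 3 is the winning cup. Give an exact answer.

1/6

Condition on the true location of the pea.
If it is under any of cups 1, 4, 5, and 6 (prior 1/6 each): the dealer has 4 equally likely choices, so probability 1/4; weight (1/6)·(1/4) = 1/24 each.
If it is under cup 2 (prior 1/6): the dealer opened cup 2, so this case is ruled out; weight (1/6)·0 = 0.
If it is under cup 3 (prior 1/6): the dealer has 5 equally likely choices, so probability 1/5; weight (1/6)·(1/5) = 1/30.
The weights sum to 1/5.
So P(the pea under cup 3 | the dealer opened cup 2) = (1/30) / (1/5) = 1/6.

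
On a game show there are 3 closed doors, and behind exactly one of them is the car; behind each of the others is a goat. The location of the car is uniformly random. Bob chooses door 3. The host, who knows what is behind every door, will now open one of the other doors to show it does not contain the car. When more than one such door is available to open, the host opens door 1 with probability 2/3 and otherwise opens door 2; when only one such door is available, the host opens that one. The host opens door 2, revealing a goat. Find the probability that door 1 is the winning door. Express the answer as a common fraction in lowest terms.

3/4

Apply Bayes' rule, conditioning on where the car actually is.
If it is behind door 1 (prior 1/3): only door 2 is available, probability 1; weight (1/3)·1 = 1/3.
If it is behind door 2 (prior 1/3): the host opened door 2, so this case is ruled out; weight (1/3)·0 = 0.
If it is behind door 3 (prior 1/3): door 1 is available but not opened, probability 1/3; weight (1/3)·(1/3) = 1/9.
The weights sum to 4/9.
So P(the car behind door 1 | the host opened door 2) = (1/3) / (4/9) = 3/4.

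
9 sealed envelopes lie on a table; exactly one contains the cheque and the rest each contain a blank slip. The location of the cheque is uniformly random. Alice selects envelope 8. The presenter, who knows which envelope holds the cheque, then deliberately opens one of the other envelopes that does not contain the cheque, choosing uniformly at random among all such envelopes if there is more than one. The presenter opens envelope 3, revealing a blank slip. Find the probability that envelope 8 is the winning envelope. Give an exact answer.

Condition on the true location of the cheque.
If it is in any of envelopes 1, 2, 4, 5, 6, 7, and 9 (prior 1/9 each): the presenter has 7 equally likely choices, so probability 1/7; weight (1/9)·(1/7) = 1/63 each.
If it is in envelope 3 (prior 1/9): the presenter opened envelope 3, so this case is ruled out; weight (1/9)·0 = 0.
If it is in envelope 8 (prior 1/9): the presenter has 8 equally likely choices, so probability 1/8; weight (1/9)·(1/8) = 1/72.
The weights sum to 1/8.
So P(the cheque in envelope 8 | the presenter opened envelope 3) = (1/72) / (1/8) = 1/9.

1/9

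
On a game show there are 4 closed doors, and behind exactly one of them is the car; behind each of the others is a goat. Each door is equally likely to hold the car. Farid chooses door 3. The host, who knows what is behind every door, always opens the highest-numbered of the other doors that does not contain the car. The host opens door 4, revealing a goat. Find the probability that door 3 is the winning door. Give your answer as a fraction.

Condition on the true location of the car.
If it is behind any of doors 1, 2, and 3 (prior 1/4 each): door 4 is the highest-numbered option available, probability 1; weight (1/4)·1 = 1/4 each.
If it is behind door 4 (prior 1/4): the host opened door 4, so this case is ruled out; weight (1/4)·0 = 0.
The weights sum to 3/4.
So P(the car behind door 3 | the host opened door 4) = (1/4) / (3/4) = 1/3.

1/3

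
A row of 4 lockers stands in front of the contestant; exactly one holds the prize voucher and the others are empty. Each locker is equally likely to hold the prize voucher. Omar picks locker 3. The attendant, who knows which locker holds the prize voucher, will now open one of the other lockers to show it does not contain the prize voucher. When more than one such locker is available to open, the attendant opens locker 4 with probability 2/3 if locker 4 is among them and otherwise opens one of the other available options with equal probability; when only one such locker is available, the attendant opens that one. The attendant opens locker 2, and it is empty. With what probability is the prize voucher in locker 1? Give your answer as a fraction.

1/3

Consider each possible location of the prize voucher in turn.
If it is in locker 1 (prior 1/4): locker 4 is available but not opened, probability 1/3; weight (1/4)·(1/3) = 1/12.
If it is in locker 2 (prior 1/4): the attendant opened locker 2, so this case is ruled out; weight (1/4)·0 = 0.
If it is in locker 3 (prior 1/4): locker 4 is available but not opened; locker 2 gets probability (1 − 2/3)/2 = 1/6; weight (1/4)·(1/6) = 1/24.
If it is in locker 4 (prior 1/4): locker 4 holds the prize so is unavailable; the attendant chooses uniformly among the 2 others, probability 1/2; weight (1/4)·(1/2) = 1/8.
The weights sum to 1/4.
So P(the prize voucher in locker 1 | the attendant opened locker 2) = (1/12) / (1/4) = 1/3.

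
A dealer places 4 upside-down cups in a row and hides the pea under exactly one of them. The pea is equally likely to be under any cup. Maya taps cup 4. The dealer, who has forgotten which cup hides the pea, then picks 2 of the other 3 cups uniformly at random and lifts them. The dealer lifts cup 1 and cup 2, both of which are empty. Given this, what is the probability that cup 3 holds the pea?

Apply Bayes' rule, conditioning on where the pea actually is.
If it is under either of cups 1 and 2 (prior 1/4 each): that cup was opened and seen not to hold the prize — ruled out; weight (1/4)·0 = 0 each.
If it is under either of cups 3 and 4 (prior 1/4 each): the dealer picks exactly this set with probability 1/3 regardless, and none is the prize; weight (1/4)·(1/3) = 1/12 each.
The weights sum to 1/6.
So P(the pea under cup 3 | the dealer opened cup 1 and cup 2) = (1/12) / (1/6) = 1/2.

1/2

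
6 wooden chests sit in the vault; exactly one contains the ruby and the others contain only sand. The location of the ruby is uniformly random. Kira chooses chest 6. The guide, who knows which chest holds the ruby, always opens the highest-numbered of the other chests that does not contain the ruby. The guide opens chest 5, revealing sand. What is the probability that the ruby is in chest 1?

1/5

Apply Bayes' rule, conditioning on where the ruby actually is.
If it is in any of chests 1, 2, 3, 4, and 6 (prior 1/6 each): chest 5 is the highest-numbered option available, probability 1; weight (1/6)·1 = 1/6 each.
If it is in chest 5 (prior 1/6): the guide opened chest 5, so this case is ruled out; weight (1/6)·0 = 0.
The weights sum to 5/6.
So P(the ruby in chest 1 | the guide opened chest 5) = (1/6) / (5/6) = 1/5.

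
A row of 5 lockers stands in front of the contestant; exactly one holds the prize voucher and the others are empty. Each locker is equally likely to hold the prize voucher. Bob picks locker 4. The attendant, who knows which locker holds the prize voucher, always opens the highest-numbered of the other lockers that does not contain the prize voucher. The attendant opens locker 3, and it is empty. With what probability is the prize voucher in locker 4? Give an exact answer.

0

Condition on the true location of the prize voucher.
If it is in any of lockers 1, 2, and 4 (prior 1/5 each): the attendant would have opened locker 5 instead, probability 0; weight (1/5)·0 = 0 each.
If it is in locker 3 (prior 1/5): the attendant opened locker 3, so this case is ruled out; weight (1/5)·0 = 0.
If it is in locker 5 (prior 1/5): locker 3 is the highest-numbered option available, probability 1; weight (1/5)·1 = 1/5.
The weights sum to 1/5.
So P(the prize voucher in locker 4 | the attendant opened locker 3) = 0 / (1/5) = 0.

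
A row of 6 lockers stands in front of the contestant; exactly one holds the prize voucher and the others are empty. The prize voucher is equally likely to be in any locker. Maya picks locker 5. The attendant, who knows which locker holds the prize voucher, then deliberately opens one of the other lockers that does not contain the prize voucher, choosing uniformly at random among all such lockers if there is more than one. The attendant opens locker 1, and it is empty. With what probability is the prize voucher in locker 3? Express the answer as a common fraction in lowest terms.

Consider each possible location of the prize voucher in turn.
If it is in locker 1 (prior 1/6): the attendant opened locker 1, so this case is ruled out; weight (1/6)·0 = 0.
If it is in any of lockers 2, 3, 4, and 6 (prior 1/6 each): the attendant has 4 equally likely choices, so probability 1/4; weight (1/6)·(1/4) = 1/24 each.
If it is in locker 5 (prior 1/6): the attendant has 5 equally likely choices, so probability 1/5; weight (1/6)·(1/5) = 1/30.
The weights sum to 1/5.
So P(the prize voucher in locker 3 | the attendant opened locker 1) = (1/24) / (1/5) = 5/24.

5/24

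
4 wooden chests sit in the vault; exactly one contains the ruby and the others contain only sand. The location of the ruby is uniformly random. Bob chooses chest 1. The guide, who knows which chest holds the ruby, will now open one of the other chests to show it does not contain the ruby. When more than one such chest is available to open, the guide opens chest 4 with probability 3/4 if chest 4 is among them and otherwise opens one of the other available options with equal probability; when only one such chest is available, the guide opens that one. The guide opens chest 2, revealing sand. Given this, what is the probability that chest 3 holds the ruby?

2/7

Consider each possible location of the ruby in turn.
If it is in chest 1 (prior 1/4): chest 4 is available but not opened; chest 2 gets probability (1 − 3/4)/2 = 1/8; weight (1/4)·(1/8) = 1/32.
If it is in chest 2 (prior 1/4): the guide opened chest 2, so this case is ruled out; weight (1/4)·0 = 0.
If it is in chest 3 (prior 1/4): chest 4 is available but not opened, probability 1/4; weight (1/4)·(1/4) = 1/16.
If it is in chest 4 (prior 1/4): chest 4 holds the prize so is unavailable; the guide chooses uniformly among the 2 others, probability 1/2; weight (1/4)·(1/2) = 1/8.
The weights sum to 7/32.
So P(the ruby in chest 3 | the guide opened chest 2) = (1/16) / (7/32) = 2/7.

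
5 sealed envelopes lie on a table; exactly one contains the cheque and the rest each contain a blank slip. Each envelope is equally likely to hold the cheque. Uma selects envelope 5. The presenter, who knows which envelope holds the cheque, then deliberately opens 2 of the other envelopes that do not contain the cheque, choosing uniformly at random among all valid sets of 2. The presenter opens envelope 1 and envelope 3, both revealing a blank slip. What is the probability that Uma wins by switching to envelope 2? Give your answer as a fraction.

2/5

Condition on the true location of the cheque.
If it is in either of envelopes 1 and 3 (prior 1/5 each): that envelope was opened and seen not to hold the prize — ruled out; weight (1/5)·0 = 0 each.
If it is in either of envelopes 2 and 4 (prior 1/5 each): the presenter has 3 equally likely choices, so probability 1/3; weight (1/5)·(1/3) = 1/15 each.
If it is in envelope 5 (prior 1/5): the presenter has 6 equally likely choices, so probability 1/6; weight (1/5)·(1/6) = 1/30.
The weights sum to 1/6.
So P(the cheque in envelope 2 | the presenter opened envelope 1 and envelope 3) = (1/15) / (1/6) = 2/5.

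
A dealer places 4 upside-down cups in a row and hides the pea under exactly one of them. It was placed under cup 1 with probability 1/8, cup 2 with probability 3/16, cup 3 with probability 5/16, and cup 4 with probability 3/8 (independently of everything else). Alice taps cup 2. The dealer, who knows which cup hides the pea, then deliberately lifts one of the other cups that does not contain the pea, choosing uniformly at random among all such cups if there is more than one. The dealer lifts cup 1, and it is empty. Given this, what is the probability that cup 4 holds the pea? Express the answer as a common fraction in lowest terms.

Consider each possible location of the pea in turn.
If it is under cup 1 (prior 1/8): the dealer opened cup 1, so this case is ruled out; weight (1/8)·0 = 0.
If it is under cup 2 (prior 3/16): the dealer has 3 equally likely choices, so probability 1/3; weight (3/16)·(1/3) = 1/16.
If it is under cup 3 (prior 5/16): the dealer has 2 equally likely choices, so probability 1/2; weight (5/16)·(1/2) = 5/32.
If it is under cup 4 (prior 3/8): the dealer has 2 equally likely choices, so probability 1/2; weight (3/8)·(1/2) = 3/16.
The weights sum to 13/32.
So P(the pea under cup 4 | the dealer opened cup 1) = (3/16) / (13/32) = 6/13.

6/13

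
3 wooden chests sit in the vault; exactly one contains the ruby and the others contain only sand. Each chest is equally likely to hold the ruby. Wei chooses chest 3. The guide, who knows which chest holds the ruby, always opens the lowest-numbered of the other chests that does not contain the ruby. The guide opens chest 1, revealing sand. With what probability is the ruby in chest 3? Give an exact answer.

1/2

Consider each possible location of the ruby in turn.
If it is in chest 1 (prior 1/3): the guide opened chest 1, so this case is ruled out; weight (1/3)·0 = 0.
If it is in either of chests 2 and 3 (prior 1/3 each): chest 1 is the lowest-numbered option available, probability 1; weight (1/3)·1 = 1/3 each.
The weights sum to 2/3.
So P(the ruby in chest 3 | the guide opened chest 1) = (1/3) / (2/3) = 1/2.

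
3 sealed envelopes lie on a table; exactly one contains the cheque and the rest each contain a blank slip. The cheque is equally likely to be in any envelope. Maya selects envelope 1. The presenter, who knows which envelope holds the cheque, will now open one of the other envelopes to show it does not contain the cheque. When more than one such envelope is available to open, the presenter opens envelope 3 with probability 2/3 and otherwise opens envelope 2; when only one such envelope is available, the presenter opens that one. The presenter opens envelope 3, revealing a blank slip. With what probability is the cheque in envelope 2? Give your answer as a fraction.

Consider each possible location of the cheque in turn.
If it is in envelope 1 (prior 1/3): envelope 3 is available, opened with probability 2/3; weight (1/3)·(2/3) = 2/9.
If it is in envelope 2 (prior 1/3): only envelope 3 is available, probability 1; weight (1/3)·1 = 1/3.
If it is in envelope 3 (prior 1/3): the presenter opened envelope 3, so this case is ruled out; weight (1/3)·0 = 0.
The weights sum to 5/9.
So P(the cheque in envelope 2 | the presenter opened envelope 3) = (1/3) / (5/9) = 3/5.

3/5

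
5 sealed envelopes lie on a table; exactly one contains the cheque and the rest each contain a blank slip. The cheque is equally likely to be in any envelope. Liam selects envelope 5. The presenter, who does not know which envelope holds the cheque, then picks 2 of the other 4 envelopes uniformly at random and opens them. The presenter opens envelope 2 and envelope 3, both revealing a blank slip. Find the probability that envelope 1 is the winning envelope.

Condition on the true location of the cheque.
If it is in any of envelopes 1, 4, and 5 (prior 1/5 each): the presenter picks exactly this set with probability 1/6 regardless, and none is the prize; weight (1/5)·(1/6) = 1/30 each.
If it is in either of envelopes 2 and 3 (prior 1/5 each): that envelope was opened and seen not to hold the prize — ruled out; weight (1/5)·0 = 0 each.
The weights sum to 1/10.
So P(the cheque in envelope 1 | the presenter opened envelope 2 and envelope 3) = (1/30) / (1/10) = 1/3.

1/3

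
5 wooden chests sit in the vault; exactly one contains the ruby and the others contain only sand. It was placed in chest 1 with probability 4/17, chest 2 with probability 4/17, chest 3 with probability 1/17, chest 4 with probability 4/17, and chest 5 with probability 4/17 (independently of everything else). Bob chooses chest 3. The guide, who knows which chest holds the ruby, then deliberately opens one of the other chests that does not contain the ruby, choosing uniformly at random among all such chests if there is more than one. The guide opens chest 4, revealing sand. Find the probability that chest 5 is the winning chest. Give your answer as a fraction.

Consider each possible location of the ruby in turn.
If it is in any of chests 1, 2, and 5 (prior 4/17 each): the guide has 3 equally likely choices, so probability 1/3; weight (4/17)·(1/3) = 4/51 each.
If it is in chest 3 (prior 1/17): the guide has 4 equally likely choices, so probability 1/4; weight (1/17)·(1/4) = 1/68.
If it is in chest 4 (prior 4/17): the guide opened chest 4, so this case is ruled out; weight (4/17)·0 = 0.
The weights sum to 1/4.
So P(the ruby in chest 5 | the guide opened chest 4) = (4/51) / (1/4) = 16/51.

16/51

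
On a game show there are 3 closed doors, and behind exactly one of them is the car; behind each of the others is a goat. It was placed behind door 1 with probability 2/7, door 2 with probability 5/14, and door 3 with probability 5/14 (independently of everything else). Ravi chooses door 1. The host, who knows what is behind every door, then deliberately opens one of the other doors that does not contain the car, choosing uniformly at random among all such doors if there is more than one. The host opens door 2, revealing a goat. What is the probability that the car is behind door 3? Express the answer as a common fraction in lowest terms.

5/7

Condition on the true location of the car.
If it is behind door 1 (prior 2/7): the host has 2 equally likely choices, so probability 1/2; weight (2/7)·(1/2) = 1/7.
If it is behind door 2 (prior 5/14): the host opened door 2, so this case is ruled out; weight (5/14)·0 = 0.
If it is behind door 3 (prior 5/14): the host has no choice, probability 1; weight (5/14)·1 = 5/14.
The weights sum to 1/2.
So P(the car behind door 3 | the host opened door 2) = (5/14) / (1/2) = 5/7.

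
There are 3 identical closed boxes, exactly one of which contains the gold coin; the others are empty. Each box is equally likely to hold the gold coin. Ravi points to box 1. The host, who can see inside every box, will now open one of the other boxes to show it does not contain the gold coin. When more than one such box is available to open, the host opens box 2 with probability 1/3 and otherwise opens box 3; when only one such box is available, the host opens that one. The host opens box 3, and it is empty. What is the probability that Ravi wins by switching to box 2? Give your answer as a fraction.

3/5

Apply Bayes' rule, conditioning on where the gold coin actually is.
If it is in box 1 (prior 1/3): box 2 is available but not opened, probability 2/3; weight (1/3)·(2/3) = 2/9.
If it is in box 2 (prior 1/3): only box 3 is available, probability 1; weight (1/3)·1 = 1/3.
If it is in box 3 (prior 1/3): the host opened box 3, so this case is ruled out; weight (1/3)·0 = 0.
The weights sum to 5/9.
So P(the gold coin in box 2 | the host opened box 3) = (1/3) / (5/9) = 3/5.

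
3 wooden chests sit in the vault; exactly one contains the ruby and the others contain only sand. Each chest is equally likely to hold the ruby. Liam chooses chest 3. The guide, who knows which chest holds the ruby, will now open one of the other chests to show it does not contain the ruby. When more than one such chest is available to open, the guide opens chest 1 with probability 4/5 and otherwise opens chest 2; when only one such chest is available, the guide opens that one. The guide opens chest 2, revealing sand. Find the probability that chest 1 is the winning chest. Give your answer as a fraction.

5/6

Consider each possible location of the ruby in turn.
If it is in chest 1 (prior 1/3): only chest 2 is available, probability 1; weight (1/3)·1 = 1/3.
If it is in chest 2 (prior 1/3): the guide opened chest 2, so this case is ruled out; weight (1/3)·0 = 0.
If it is in chest 3 (prior 1/3): chest 1 is available but not opened, probability 1/5; weight (1/3)·(1/5) = 1/15.
The weights sum to 2/5.
So P(the ruby in chest 1 | the guide opened chest 2) = (1/3) / (2/5) = 5/6.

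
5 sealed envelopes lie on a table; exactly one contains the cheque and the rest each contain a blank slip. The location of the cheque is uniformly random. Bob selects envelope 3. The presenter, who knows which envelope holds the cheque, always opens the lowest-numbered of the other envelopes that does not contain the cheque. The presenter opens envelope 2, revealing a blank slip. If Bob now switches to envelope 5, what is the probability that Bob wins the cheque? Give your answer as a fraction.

Consider each possible location of the cheque in turn.
If it is in envelope 1 (prior 1/5): envelope 2 is the lowest-numbered option available, probability 1; weight (1/5)·1 = 1/5.
If it is in envelope 2 (prior 1/5): the presenter opened envelope 2, so this case is ruled out; weight (1/5)·0 = 0.
If it is in any of envelopes 3, 4, and 5 (prior 1/5 each): the presenter would have opened envelope 1 instead, probability 0; weight (1/5)·0 = 0 each.
The weights sum to 1/5.
So P(the cheque in envelope 5 | the presenter opened envelope 2) = 0 / (1/5) = 0.

0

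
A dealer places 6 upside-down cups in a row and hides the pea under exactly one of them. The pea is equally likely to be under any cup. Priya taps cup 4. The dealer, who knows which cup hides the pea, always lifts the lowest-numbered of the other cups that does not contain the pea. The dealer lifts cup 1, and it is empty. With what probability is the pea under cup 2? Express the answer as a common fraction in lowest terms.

Consider each possible location of the pea in turn.
If it is under cup 1 (prior 1/6): the dealer opened cup 1, so this case is ruled out; weight (1/6)·0 = 0.
If it is under any of cups 2, 3, 4, 5, and 6 (prior 1/6 each): cup 1 is the lowest-numbered option available, probability 1; weight (1/6)·1 = 1/6 each.
The weights sum to 5/6.
So P(the pea under cup 2 | the dealer opened cup 1) = (1/6) / (5/6) = 1/5.

1/5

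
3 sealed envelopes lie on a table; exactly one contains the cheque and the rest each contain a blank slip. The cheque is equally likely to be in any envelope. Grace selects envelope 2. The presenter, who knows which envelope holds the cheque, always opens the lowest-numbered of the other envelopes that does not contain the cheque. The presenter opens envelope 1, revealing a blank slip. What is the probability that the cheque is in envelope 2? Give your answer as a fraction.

Apply Bayes' rule, conditioning on where the cheque actually is.
If it is in envelope 1 (prior 1/3): the presenter opened envelope 1, so this case is ruled out; weight (1/3)·0 = 0.
If it is in either of envelopes 2 and 3 (prior 1/3 each): envelope 1 is the lowest-numbered option available, probability 1; weight (1/3)·1 = 1/3 each.
The weights sum to 2/3.
So P(the cheque in envelope 2 | the presenter opened envelope 1) = (1/3) / (2/3) = 1/2.

1/2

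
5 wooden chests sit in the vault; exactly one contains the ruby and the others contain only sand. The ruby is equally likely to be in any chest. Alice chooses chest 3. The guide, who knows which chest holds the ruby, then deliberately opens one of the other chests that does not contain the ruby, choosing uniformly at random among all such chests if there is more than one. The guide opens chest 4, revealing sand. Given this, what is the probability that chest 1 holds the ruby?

Consider each possible location of the ruby in turn.
If it is in any of chests 1, 2, and 5 (prior 1/5 each): the guide has 3 equally likely choices, so probability 1/3; weight (1/5)·(1/3) = 1/15 each.
If it is in chest 3 (prior 1/5): the guide has 4 equally likely choices, so probability 1/4; weight (1/5)·(1/4) = 1/20.
If it is in chest 4 (prior 1/5): the guide opened chest 4, so this case is ruled out; weight (1/5)·0 = 0.
The weights sum to 1/4.
So P(the ruby in chest 1 | the guide opened chest 4) = (1/15) / (1/4) = 4/15.

4/15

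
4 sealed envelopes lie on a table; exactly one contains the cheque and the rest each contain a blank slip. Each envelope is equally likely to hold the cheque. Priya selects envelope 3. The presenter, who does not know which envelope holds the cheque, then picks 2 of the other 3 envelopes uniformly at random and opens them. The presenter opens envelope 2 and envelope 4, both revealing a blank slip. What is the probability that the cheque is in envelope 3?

1/2

Because the presenter chose which envelopes to open without knowing where the cheque is, the choice is independent of the prize location. Learning that none of the 2 opened envelopes holds the cheque simply rules out those 2 locations and leaves the remaining 2 envelopes still equally likely by symmetry.
So P(the cheque in envelope 3) = 1/2.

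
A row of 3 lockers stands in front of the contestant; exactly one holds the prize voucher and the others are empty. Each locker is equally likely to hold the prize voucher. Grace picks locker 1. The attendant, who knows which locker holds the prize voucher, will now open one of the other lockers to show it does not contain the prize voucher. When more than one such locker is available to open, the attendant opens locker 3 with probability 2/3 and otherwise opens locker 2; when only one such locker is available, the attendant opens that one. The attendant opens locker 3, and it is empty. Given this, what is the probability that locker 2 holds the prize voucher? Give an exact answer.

3/5

Apply Bayes' rule, conditioning on where the prize voucher actually is.
If it is in locker 1 (prior 1/3): locker 3 is available, opened with probability 2/3; weight (1/3)·(2/3) = 2/9.
If it is in locker 2 (prior 1/3): only locker 3 is available, probability 1; weight (1/3)·1 = 1/3.
If it is in locker 3 (prior 1/3): the attendant opened locker 3, so this case is ruled out; weight (1/3)·0 = 0.
The weights sum to 5/9.
So P(the prize voucher in locker 2 | the attendant opened locker 3) = (1/3) / (5/9) = 3/5.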